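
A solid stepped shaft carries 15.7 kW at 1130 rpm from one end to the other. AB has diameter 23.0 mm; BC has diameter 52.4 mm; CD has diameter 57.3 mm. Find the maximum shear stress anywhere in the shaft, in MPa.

ω = 2π·1130/60 = 118.3 rad/s, so T = P/ω = 15.7×10³ / 118.3 = 132.7 N·m.
Under the same torque, τ_max = 16T/(πd³) is largest where d is smallest — segment AB (d = 23.0 mm).
τ_max = 16·132.7/(π·(0.0230)³) = 5.554×10^7 Pa.

55.5 MPa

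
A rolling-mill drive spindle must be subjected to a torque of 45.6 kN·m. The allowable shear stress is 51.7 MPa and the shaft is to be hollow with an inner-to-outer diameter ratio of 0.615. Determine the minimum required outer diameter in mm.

174 mm

For a hollow shaft with d_i/d_o = 0.615: τ_max = 16T/(π d_o³ (1−k⁴)), so d_o = [16T/(π τ_allow (1−k⁴))]^(1/3) = [16·45600/(π·5.17×10^7·0.8569)]^(1/3) = 0.1737 m.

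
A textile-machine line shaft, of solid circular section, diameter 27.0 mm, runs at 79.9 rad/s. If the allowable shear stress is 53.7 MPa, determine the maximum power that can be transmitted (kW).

J = πd⁴/32 = π(0.0270)⁴/32 = 5.217×10^-8 m⁴.
T_max = τ_allow·J/r = 5.37×10^7 × 5.217×10^-8 / 0.0135 = 207.5 N·m.
ω = 79.9 rad/s, so P_max = T_max·ω = 1.658×10^4 W.

16.6 kW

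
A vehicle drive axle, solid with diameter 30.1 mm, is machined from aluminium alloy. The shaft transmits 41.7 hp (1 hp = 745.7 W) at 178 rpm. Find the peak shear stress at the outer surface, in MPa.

ω = 2π·178/60 = 18.64 rad/s, so T = P/ω = 41.7×745.7 / 18.64 = 1668 N·m.
J = πd⁴/32 = π(0.0301)⁴/32 = 8.059×10^-8 m⁴.
τ_max = T·r/J = 1668 × 0.0151 / 8.059×10^-8 = 3.115×10^8 Pa.

312 MPa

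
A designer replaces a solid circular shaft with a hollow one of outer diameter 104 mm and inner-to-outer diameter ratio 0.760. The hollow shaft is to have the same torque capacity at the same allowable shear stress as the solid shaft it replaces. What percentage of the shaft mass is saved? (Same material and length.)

Equal τ_max and T ⇒ the solid shaft needs d_s³ = d_o³(1−k⁴), so d_s = 104·(1−0.760⁴)^(1/3) = 90.84 mm.
Area ratio A_h/A_s = d_o²(1−k²)/d_s² = (1−k²)/(1−k⁴)^(2/3) = 0.5537.
Mass saving = 1 − 0.5537 = 44.6 %.

44.6 %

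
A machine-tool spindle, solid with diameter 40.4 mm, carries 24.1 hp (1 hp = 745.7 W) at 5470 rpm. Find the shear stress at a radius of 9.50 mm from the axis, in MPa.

1.14 MPa

ω = 2π·5470/60 = 572.8 rad/s, so T = P/ω = 24.1×745.7 / 572.8 = 31.37 N·m.
J = πd⁴/32 = π(0.0404)⁴/32 = 2.615×10^-7 m⁴.
Shear stress varies linearly with radius: τ = T·r/J = 31.37 × 0.00950 / 2.615×10^-7 = 1.140×10^6 Pa.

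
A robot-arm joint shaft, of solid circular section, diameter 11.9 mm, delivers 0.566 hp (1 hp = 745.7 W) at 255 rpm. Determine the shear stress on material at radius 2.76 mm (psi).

3210 psi

ω = 2π·255/60 = 26.70 rad/s, so T = P/ω = 0.566×745.7 / 26.70 = 15.81 N·m.
J = πd⁴/32 = π(0.0119)⁴/32 = 1.969×10^-9 m⁴.
Shear stress varies linearly with radius: τ = T·r/J = 15.81 × 0.00276 / 1.969×10^-9 = 2.216×10^7 Pa.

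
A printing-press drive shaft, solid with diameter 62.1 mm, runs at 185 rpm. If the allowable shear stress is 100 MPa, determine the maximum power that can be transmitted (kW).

J = πd⁴/32 = π(0.0621)⁴/32 = 1.460×10^-6 m⁴.
T_max = τ_allow·J/r = 1.00×10^8 × 1.460×10^-6 / 0.0311 = 4702 N·m.
ω = 2π·185/60 = 19.37 rad/s, so P_max = T_max·ω = 9.110×10^4 W.

91.1 kW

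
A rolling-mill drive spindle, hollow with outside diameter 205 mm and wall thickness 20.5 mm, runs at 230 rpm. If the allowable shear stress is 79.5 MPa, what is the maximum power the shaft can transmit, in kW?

J = π(d_o⁴ − d_i⁴)/32 = π(0.205⁴ − 0.164⁴)/32 = 1.024×10^-4 m⁴.
T_max = τ_allow·J/r = 7.95×10^7 × 1.024×10^-4 / 0.102 = 79400 N·m.
ω = 2π·230/60 = 24.09 rad/s, so P_max = T_max·ω = 1.912×10^6 W.

1910 kW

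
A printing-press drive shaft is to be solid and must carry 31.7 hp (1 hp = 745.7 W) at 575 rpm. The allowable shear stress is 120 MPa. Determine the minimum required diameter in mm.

25.5 mm

ω = 2π·575/60 = 60.21 rad/s, so T = P/ω = 31.7×745.7 / 60.21 = 392.6 N·m.
For a solid shaft τ_max = 16T/(πd³), so d = (16T/(π τ_allow))^(1/3) = (16·392.6/(π·1.20×10^8))^(1/3) = 0.02554 m.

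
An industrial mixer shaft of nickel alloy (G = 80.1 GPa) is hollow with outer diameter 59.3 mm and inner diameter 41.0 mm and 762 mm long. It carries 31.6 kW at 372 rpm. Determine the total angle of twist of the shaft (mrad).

ω = 2π·372/60 = 38.96 rad/s, so T = P/ω = 31.6×10³ / 38.96 = 811.2 N·m.
J = π(d_o⁴ − d_i⁴)/32 = π(0.0593⁴ − 0.0410⁴)/32 = 9.366×10^-7 m⁴.
θ = T·L/(G·J) = 811.2 × 0.762 / (80.1×10⁹ × 9.366×10^-7) = 8.239×10^-3 rad.

8.24 mrad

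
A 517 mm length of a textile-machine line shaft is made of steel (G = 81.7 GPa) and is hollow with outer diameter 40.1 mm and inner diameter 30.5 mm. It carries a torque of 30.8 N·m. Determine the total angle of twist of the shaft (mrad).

J = π(d_o⁴ − d_i⁴)/32 = π(0.0401⁴ − 0.0305⁴)/32 = 1.689×10^-7 m⁴.
θ = T·L/(G·J) = 30.80 × 0.517 / (81.7×10⁹ × 1.689×10^-7) = 1.154×10^-3 rad.

1.15 mrad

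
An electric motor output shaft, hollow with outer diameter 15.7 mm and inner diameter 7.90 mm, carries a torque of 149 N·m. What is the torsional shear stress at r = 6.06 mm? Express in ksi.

J = π(d_o⁴ − d_i⁴)/32 = π(0.0157⁴ − 0.00790⁴)/32 = 5.582×10^-9 m⁴.
Shear stress varies linearly with radius: τ = T·r/J = 149.0 × 0.00606 / 5.582×10^-9 = 1.617×10^8 Pa.

23.5 ksi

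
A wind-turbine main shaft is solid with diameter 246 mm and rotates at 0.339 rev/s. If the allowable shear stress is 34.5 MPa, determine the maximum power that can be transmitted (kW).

J = πd⁴/32 = π(0.246)⁴/32 = 3.595×10^-4 m⁴.
T_max = τ_allow·J/r = 3.45×10^7 × 3.595×10^-4 / 0.123 = 100800 N·m.
ω = 2π·0.339 = 2.130 rad/s, so P_max = T_max·ω = 2.148×10^5 W.

215 kW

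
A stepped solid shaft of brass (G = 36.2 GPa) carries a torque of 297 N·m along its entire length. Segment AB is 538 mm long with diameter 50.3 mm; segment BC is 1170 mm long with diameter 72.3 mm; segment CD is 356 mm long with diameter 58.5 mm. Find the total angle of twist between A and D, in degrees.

J_AB = π(0.0503)⁴/32 = 6.28×10^-7 m⁴; J_BC = π(0.0723)⁴/32 = 2.68×10^-6 m⁴; J_CD = π(0.0585)⁴/32 = 1.15×10^-6 m⁴.
θ = (T/G)·Σ L_i/J_i = (297.0/36.2×10⁹)·(0.538/6.28×10^-7 + 1.17/2.68×10^-6 + 0.356/1.15×10^-6) = 0.01314 rad.

0.753°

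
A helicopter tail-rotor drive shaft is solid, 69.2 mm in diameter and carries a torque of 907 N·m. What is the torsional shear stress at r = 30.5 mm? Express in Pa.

1.23e7 Pa

J = πd⁴/32 = π(0.0692)⁴/32 = 2.251×10^-6 m⁴.
Shear stress varies linearly with radius: τ = T·r/J = 907.0 × 0.0305 / 2.251×10^-6 = 1.229×10^7 Pa.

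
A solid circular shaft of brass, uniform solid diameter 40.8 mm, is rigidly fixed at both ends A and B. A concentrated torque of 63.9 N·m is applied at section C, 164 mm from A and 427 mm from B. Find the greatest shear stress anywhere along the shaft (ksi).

0.502 ksi

With uniform GJ and both ends fixed, compatibility θ_AC = θ_CB gives T_A·a = T_B·b, together with T_A + T_B = T₀.
T_A = T₀·b/(a+b) = 63.90·427/591.0 = 46.17 N·m; T_B = 17.73 N·m.
τ in each portion: τ_AC = 3.46×10^6 Pa, τ_CB = 1.33×10^6 Pa; maximum is in AC.
τ_max = T_AC·r/J = 46.17·0.0204/2.72×10^-7 = 3.462×10^6 Pa.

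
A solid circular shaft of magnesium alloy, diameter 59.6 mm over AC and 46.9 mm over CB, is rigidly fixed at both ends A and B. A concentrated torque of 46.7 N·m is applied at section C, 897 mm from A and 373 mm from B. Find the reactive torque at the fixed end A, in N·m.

24.3 N·m

Compatibility: T_A·a/J_AC = T_B·b/J_CB with T_A + T_B = T₀.
J_AC = 1.24×10^-6 m⁴, J_CB = 4.75×10^-7 m⁴, so T_A = T₀·(J_AC/a)/((J_AC/a)+(J_CB/b)) = 24.30 N·m, T_B = 22.40 N·m.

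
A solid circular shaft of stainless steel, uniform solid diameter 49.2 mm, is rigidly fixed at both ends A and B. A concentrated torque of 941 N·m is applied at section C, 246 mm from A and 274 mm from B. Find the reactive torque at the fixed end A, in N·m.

496 N·m

With uniform GJ and both ends fixed, compatibility θ_AC = θ_CB gives T_A·a = T_B·b, together with T_A + T_B = T₀.
T_A = T₀·b/(a+b) = 941.0·274/520.0 = 495.8 N·m; T_B = 445.2 N·m.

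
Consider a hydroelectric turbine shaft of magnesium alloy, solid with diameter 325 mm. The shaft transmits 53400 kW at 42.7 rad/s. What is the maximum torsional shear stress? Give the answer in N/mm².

186 N/mm²

ω = 42.7 rad/s, so T = P/ω = 53400×10³ / 42.70 = 1.251e6 N·m.
J = πd⁴/32 = π(0.325)⁴/32 = 1.095×10^-3 m⁴.
τ_max = T·r/J = 1.251e6 × 0.163 / 1.095×10^-3 = 1.855×10^8 Pa.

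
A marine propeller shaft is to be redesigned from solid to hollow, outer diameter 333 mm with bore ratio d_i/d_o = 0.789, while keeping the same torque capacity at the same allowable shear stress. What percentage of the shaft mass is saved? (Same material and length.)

47.7 %

Equal τ_max and T ⇒ the solid shaft needs d_s³ = d_o³(1−k⁴), so d_s = 333·(1−0.789⁴)^(1/3) = 282.8 mm.
Area ratio A_h/A_s = d_o²(1−k²)/d_s² = (1−k²)/(1−k⁴)^(2/3) = 0.5234.
Mass saving = 1 − 0.5234 = 47.7 %.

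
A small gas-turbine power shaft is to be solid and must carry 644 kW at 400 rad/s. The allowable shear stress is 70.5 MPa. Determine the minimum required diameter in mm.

48.8 mm

ω = 400 rad/s, so T = P/ω = 644×10³ / 400.0 = 1610 N·m.
For a solid shaft τ_max = 16T/(πd³), so d = (16T/(π τ_allow))^(1/3) = (16·1610/(π·7.05×10^7))^(1/3) = 0.04881 m.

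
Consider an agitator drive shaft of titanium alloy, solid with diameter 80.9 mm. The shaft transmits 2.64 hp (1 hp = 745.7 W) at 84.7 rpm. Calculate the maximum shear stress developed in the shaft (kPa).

2130 kPa

ω = 2π·84.7/60 = 8.870 rad/s, so T = P/ω = 2.64×745.7 / 8.870 = 222.0 N·m.
J = πd⁴/32 = π(0.0809)⁴/32 = 4.205×10^-6 m⁴.
τ_max = T·r/J = 222.0 × 0.0404 / 4.205×10^-6 = 2.135×10^6 Pa.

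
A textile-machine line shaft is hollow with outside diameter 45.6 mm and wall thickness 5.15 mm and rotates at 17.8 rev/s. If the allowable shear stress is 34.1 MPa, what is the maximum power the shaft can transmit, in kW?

45.5 kW

J = π(d_o⁴ − d_i⁴)/32 = π(0.0456⁴ − 0.0353⁴)/32 = 2.720×10^-7 m⁴.
T_max = τ_allow·J/r = 3.41×10^7 × 2.720×10^-7 / 0.0228 = 406.9 N·m.
ω = 2π·17.8 = 111.8 rad/s, so P_max = T_max·ω = 4.550×10^4 W.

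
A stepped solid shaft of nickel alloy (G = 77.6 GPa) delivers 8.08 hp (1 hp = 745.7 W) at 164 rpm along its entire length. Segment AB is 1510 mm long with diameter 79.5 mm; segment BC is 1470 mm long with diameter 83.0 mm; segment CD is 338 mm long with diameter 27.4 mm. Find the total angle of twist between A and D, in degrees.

1.76°

ω = 2π·164/60 = 17.17 rad/s, so T = P/ω = 8.08×745.7 / 17.17 = 350.8 N·m.
J_AB = π(0.0795)⁴/32 = 3.92×10^-6 m⁴; J_BC = π(0.0830)⁴/32 = 4.66×10^-6 m⁴; J_CD = π(0.0274)⁴/32 = 5.53×10^-8 m⁴.
θ = (T/G)·Σ L_i/J_i = (350.8/77.6×10⁹)·(1.51/3.92×10^-6 + 1.47/4.66×10^-6 + 0.338/5.53×10^-8) = 0.03078 rad.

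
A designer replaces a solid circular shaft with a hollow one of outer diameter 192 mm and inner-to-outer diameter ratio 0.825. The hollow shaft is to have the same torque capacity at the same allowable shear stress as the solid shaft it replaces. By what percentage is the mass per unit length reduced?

51.6 %

Equal τ_max and T ⇒ the solid shaft needs d_s³ = d_o³(1−k⁴), so d_s = 192·(1−0.825⁴)^(1/3) = 156.0 mm.
Area ratio A_h/A_s = d_o²(1−k²)/d_s² = (1−k²)/(1−k⁴)^(2/3) = 0.4836.
Mass saving = 1 − 0.4836 = 51.6 %.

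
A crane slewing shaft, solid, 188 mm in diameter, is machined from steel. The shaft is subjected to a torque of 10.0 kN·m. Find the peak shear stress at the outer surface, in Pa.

J = πd⁴/32 = π(0.188)⁴/32 = 1.226×10^-4 m⁴.
τ_max = T·r/J = 10000 × 0.0940 / 1.226×10^-4 = 7.665×10^6 Pa.

7.66e6 Pa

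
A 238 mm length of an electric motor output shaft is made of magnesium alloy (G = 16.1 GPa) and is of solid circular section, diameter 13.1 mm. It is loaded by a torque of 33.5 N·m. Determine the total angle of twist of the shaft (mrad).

171 mrad

J = πd⁴/32 = π(0.0131)⁴/32 = 2.891×10^-9 m⁴.
θ = T·L/(G·J) = 33.50 × 0.238 / (16.1×10⁹ × 2.891×10^-9) = 0.1713 rad.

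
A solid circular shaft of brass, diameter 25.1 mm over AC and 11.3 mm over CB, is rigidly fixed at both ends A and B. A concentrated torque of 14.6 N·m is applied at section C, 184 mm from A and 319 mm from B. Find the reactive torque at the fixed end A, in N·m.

14.3 N·m

Compatibility: T_A·a/J_AC = T_B·b/J_CB with T_A + T_B = T₀.
J_AC = 3.90×10^-8 m⁴, J_CB = 1.60×10^-9 m⁴, so T_A = T₀·(J_AC/a)/((J_AC/a)+(J_CB/b)) = 14.26 N·m, T_B = 0.3379 N·m.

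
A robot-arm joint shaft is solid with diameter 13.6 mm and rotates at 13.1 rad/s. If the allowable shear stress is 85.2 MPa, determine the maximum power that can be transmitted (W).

551 W

J = πd⁴/32 = π(0.0136)⁴/32 = 3.359×10^-9 m⁴.
T_max = τ_allow·J/r = 8.52×10^7 × 3.359×10^-9 / 0.00680 = 42.08 N·m.
ω = 13.1 rad/s, so P_max = T_max·ω = 551.3 W.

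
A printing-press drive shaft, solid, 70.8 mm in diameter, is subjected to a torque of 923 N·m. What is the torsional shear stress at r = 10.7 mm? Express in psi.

581 psi

J = πd⁴/32 = π(0.0708)⁴/32 = 2.467×10^-6 m⁴.
Shear stress varies linearly with radius: τ = T·r/J = 923.0 × 0.0107 / 2.467×10^-6 = 4.004×10^6 Pa.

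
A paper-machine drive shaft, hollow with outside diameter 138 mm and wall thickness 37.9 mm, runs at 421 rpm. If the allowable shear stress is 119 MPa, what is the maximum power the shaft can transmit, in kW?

2600 kW

J = π(d_o⁴ − d_i⁴)/32 = π(0.138⁴ − 0.0622⁴)/32 = 3.414×10^-5 m⁴.
T_max = τ_allow·J/r = 1.19×10^8 × 3.414×10^-5 / 0.0690 = 58870 N·m.
ω = 2π·421/60 = 44.09 rad/s, so P_max = T_max·ω = 2.595×10^6 W.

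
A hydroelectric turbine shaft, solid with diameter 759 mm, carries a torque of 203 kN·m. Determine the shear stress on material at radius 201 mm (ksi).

0.182 ksi

J = πd⁴/32 = π(0.759)⁴/32 = 0.03258 m⁴.
Shear stress varies linearly with radius: τ = T·r/J = 203000 × 0.201 / 0.03258 = 1.252×10^6 Pa.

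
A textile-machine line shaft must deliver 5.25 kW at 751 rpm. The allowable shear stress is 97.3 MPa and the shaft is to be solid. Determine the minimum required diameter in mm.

15.2 mm

ω = 2π·751/60 = 78.64 rad/s, so T = P/ω = 5.25×10³ / 78.64 = 66.76 N·m.
For a solid shaft τ_max = 16T/(πd³), so d = (16T/(π τ_allow))^(1/3) = (16·66.76/(π·9.73×10^7))^(1/3) = 0.01517 m.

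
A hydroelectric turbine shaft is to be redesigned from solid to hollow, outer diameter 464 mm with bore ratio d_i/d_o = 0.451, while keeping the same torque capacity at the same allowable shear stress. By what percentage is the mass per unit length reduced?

18.1 %

Equal τ_max and T ⇒ the solid shaft needs d_s³ = d_o³(1−k⁴), so d_s = 464·(1−0.451⁴)^(1/3) = 457.5 mm.
Area ratio A_h/A_s = d_o²(1−k²)/d_s² = (1−k²)/(1−k⁴)^(2/3) = 0.8194.
Mass saving = 1 − 0.8194 = 18.1 %.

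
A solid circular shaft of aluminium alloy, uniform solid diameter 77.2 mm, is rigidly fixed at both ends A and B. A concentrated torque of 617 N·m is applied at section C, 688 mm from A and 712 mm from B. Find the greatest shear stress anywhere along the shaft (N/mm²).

With uniform GJ and both ends fixed, compatibility θ_AC = θ_CB gives T_A·a = T_B·b, together with T_A + T_B = T₀.
T_A = T₀·b/(a+b) = 617.0·712/1400 = 313.8 N·m; T_B = 303.2 N·m.
τ in each portion: τ_AC = 3.47×10^6 Pa, τ_CB = 3.36×10^6 Pa; maximum is in AC.
τ_max = T_AC·r/J = 313.8·0.0386/3.49×10^-6 = 3.473×10^6 Pa.

3.47 N/mm²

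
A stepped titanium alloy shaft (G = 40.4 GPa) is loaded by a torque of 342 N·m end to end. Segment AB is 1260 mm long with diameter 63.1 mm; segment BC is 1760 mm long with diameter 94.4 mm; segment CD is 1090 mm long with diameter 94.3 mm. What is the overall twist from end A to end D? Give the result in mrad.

J_AB = π(0.0631)⁴/32 = 1.56×10^-6 m⁴; J_BC = π(0.0944)⁴/32 = 7.80×10^-6 m⁴; J_CD = π(0.0943)⁴/32 = 7.76×10^-6 m⁴.
θ = (T/G)·Σ L_i/J_i = (342.0/40.4×10⁹)·(1.26/1.56×10^-6 + 1.76/7.80×10^-6 + 1.09/7.76×10^-6) = 9.953×10^-3 rad.

9.95 mrad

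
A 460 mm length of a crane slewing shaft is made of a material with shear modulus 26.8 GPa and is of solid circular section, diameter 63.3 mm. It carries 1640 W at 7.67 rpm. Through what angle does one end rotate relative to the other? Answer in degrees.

ω = 2π·7.67/60 = 0.8032 rad/s, so T = P/ω = 1640 / 0.8032 = 2042 N·m.
J = πd⁴/32 = π(0.0633)⁴/32 = 1.576×10^-6 m⁴.
θ = T·L/(G·J) = 2042 × 0.460 / (26.8×10⁹ × 1.576×10^-6) = 0.02223 rad.

1.27°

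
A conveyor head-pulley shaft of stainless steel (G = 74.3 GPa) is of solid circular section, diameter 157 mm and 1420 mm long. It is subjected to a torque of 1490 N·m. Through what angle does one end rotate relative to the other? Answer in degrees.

J = πd⁴/32 = π(0.157)⁴/32 = 5.965×10^-5 m⁴.
θ = T·L/(G·J) = 1490 × 1.42 / (74.3×10⁹ × 5.965×10^-5) = 4.774×10^-4 rad.

0.0274°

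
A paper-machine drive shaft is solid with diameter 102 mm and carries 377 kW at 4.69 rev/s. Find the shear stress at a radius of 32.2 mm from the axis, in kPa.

ω = 2π·4.69 = 29.47 rad/s, so T = P/ω = 377×10³ / 29.47 = 12790 N·m.
J = πd⁴/32 = π(0.102)⁴/32 = 1.063×10^-5 m⁴.
Shear stress varies linearly with radius: τ = T·r/J = 12790 × 0.0322 / 1.063×10^-5 = 3.877×10^7 Pa.

38800 kPa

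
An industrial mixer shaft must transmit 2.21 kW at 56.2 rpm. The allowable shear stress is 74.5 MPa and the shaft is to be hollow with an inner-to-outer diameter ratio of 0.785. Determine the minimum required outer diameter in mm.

ω = 2π·56.2/60 = 5.885 rad/s, so T = P/ω = 2.21×10³ / 5.885 = 375.5 N·m.
For a hollow shaft with d_i/d_o = 0.785: τ_max = 16T/(π d_o³ (1−k⁴)), so d_o = [16T/(π τ_allow (1−k⁴))]^(1/3) = [16·375.5/(π·7.45×10^7·0.6203)]^(1/3) = 0.03459 m.

34.6 mm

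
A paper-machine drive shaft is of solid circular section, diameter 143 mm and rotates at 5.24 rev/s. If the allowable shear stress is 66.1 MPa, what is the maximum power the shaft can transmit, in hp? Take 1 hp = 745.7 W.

J = πd⁴/32 = π(0.143)⁴/32 = 4.105×10^-5 m⁴.
T_max = τ_allow·J/r = 6.61×10^7 × 4.105×10^-5 / 0.0715 = 37950 N·m.
ω = 2π·5.24 = 32.92 rad/s, so P_max = T_max·ω = 1.250×10^6 W.

1680 hp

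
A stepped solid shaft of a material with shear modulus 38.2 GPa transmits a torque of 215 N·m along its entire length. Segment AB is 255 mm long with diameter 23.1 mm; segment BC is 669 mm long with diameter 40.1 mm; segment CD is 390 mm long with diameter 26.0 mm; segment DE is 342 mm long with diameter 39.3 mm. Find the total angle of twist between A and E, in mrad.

123 mrad

J_AB = π(0.0231)⁴/32 = 2.80×10^-8 m⁴; J_BC = π(0.0401)⁴/32 = 2.54×10^-7 m⁴; J_CD = π(0.0260)⁴/32 = 4.49×10^-8 m⁴; J_DE = π(0.0393)⁴/32 = 2.34×10^-7 m⁴.
θ = (T/G)·Σ L_i/J_i = (215.0/38.2×10⁹)·(0.255/2.80×10^-8 + 0.669/2.54×10^-7 + 0.390/4.49×10^-8 + 0.342/2.34×10^-7) = 0.1233 rad.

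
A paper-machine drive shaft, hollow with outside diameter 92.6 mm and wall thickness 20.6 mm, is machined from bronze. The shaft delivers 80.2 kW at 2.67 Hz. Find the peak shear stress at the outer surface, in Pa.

3.39e7 Pa

ω = 2π·2.67 = 16.78 rad/s, so T = P/ω = 80.2×10³ / 16.78 = 4781 N·m.
J = π(d_o⁴ − d_i⁴)/32 = π(0.0926⁴ − 0.0514⁴)/32 = 6.533×10^-6 m⁴.
τ_max = T·r/J = 4781 × 0.0463 / 6.533×10^-6 = 3.388×10^7 Pa.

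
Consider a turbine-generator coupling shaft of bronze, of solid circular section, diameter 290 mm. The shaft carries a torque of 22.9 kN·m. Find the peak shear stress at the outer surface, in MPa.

J = πd⁴/32 = π(0.290)⁴/32 = 6.944×10^-4 m⁴.
τ_max = T·r/J = 22900 × 0.145 / 6.944×10^-4 = 4.782×10^6 Pa.

4.78 MPa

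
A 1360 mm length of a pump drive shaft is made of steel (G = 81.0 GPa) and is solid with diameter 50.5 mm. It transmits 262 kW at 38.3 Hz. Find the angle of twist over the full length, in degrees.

ω = 2π·38.3 = 240.6 rad/s, so T = P/ω = 262×10³ / 240.6 = 1089 N·m.
J = πd⁴/32 = π(0.0505)⁴/32 = 6.385×10^-7 m⁴.
θ = T·L/(G·J) = 1089 × 1.36 / (81.0×10⁹ × 6.385×10^-7) = 0.02863 rad.

1.64°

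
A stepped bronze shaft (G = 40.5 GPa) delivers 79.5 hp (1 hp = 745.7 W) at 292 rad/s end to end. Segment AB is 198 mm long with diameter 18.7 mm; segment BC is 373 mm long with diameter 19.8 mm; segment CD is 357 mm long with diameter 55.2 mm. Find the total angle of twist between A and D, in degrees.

ω = 292 rad/s, so T = P/ω = 79.5×745.7 / 292.0 = 203.0 N·m.
J_AB = π(0.0187)⁴/32 = 1.20×10^-8 m⁴; J_BC = π(0.0198)⁴/32 = 1.51×10^-8 m⁴; J_CD = π(0.0552)⁴/32 = 9.11×10^-7 m⁴.
θ = (T/G)·Σ L_i/J_i = (203.0/40.5×10⁹)·(0.198/1.20×10^-8 + 0.373/1.51×10^-8 + 0.357/9.11×10^-7) = 0.2086 rad.

11.9°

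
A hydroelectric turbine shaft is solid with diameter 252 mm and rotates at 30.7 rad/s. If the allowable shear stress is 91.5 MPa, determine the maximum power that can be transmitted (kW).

8830 kW

J = πd⁴/32 = π(0.252)⁴/32 = 3.959×10^-4 m⁴.
T_max = τ_allow·J/r = 9.15×10^7 × 3.959×10^-4 / 0.126 = 287500 N·m.
ω = 30.7 rad/s, so P_max = T_max·ω = 8.827×10^6 W.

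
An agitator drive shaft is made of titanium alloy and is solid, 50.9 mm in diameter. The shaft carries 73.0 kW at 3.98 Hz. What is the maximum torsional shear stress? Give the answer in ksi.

ω = 2π·3.98 = 25.01 rad/s, so T = P/ω = 73.0×10³ / 25.01 = 2919 N·m.
J = πd⁴/32 = π(0.0509)⁴/32 = 6.590×10^-7 m⁴.
τ_max = T·r/J = 2919 × 0.0255 / 6.590×10^-7 = 1.127×10^8 Pa.

16.4 ksi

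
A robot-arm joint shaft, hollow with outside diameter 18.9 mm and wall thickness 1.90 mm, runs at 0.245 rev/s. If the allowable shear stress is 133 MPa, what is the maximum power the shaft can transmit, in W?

J = π(d_o⁴ − d_i⁴)/32 = π(0.0189⁴ − 0.0151⁴)/32 = 7.423×10^-9 m⁴.
T_max = τ_allow·J/r = 1.33×10^8 × 7.423×10^-9 / 0.00945 = 104.5 N·m.
ω = 2π·0.245 = 1.539 rad/s, so P_max = T_max·ω = 160.8 W.

161 W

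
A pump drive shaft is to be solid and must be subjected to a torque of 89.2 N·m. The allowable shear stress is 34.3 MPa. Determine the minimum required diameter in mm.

23.7 mm

For a solid shaft τ_max = 16T/(πd³), so d = (16T/(π τ_allow))^(1/3) = (16·89.20/(π·3.43×10^7))^(1/3) = 0.02366 m.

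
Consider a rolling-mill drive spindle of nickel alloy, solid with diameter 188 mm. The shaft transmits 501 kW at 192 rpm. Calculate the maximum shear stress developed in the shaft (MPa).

ω = 2π·192/60 = 20.11 rad/s, so T = P/ω = 501×10³ / 20.11 = 24920 N·m.
J = πd⁴/32 = π(0.188)⁴/32 = 1.226×10^-4 m⁴.
τ_max = T·r/J = 24920 × 0.0940 / 1.226×10^-4 = 1.910×10^7 Pa.

19.1 MPa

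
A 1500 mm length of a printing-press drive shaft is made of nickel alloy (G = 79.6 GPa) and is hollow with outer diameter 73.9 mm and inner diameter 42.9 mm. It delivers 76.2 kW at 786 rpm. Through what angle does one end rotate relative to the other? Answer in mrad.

ω = 2π·786/60 = 82.31 rad/s, so T = P/ω = 76.2×10³ / 82.31 = 925.8 N·m.
J = π(d_o⁴ − d_i⁴)/32 = π(0.0739⁴ − 0.0429⁴)/32 = 2.596×10^-6 m⁴.
θ = T·L/(G·J) = 925.8 × 1.50 / (79.6×10⁹ × 2.596×10^-6) = 6.721×10^-3 rad.

6.72 mrad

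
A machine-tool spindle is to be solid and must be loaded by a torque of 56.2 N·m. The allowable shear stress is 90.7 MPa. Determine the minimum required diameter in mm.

14.7 mm

For a solid shaft τ_max = 16T/(πd³), so d = (16T/(π τ_allow))^(1/3) = (16·56.20/(π·9.07×10^7))^(1/3) = 0.01467 m.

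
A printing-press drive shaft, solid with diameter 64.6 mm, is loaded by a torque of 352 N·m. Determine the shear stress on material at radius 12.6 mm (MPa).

2.59 MPa

J = πd⁴/32 = π(0.0646)⁴/32 = 1.710×10^-6 m⁴.
Shear stress varies linearly with radius: τ = T·r/J = 352.0 × 0.0126 / 1.710×10^-6 = 2.594×10^6 Pa.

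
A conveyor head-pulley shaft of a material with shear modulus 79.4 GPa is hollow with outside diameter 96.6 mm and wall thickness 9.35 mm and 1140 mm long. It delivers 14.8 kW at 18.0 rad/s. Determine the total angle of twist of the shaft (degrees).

ω = 18.0 rad/s, so T = P/ω = 14.8×10³ / 18.00 = 822.2 N·m.
J = π(d_o⁴ − d_i⁴)/32 = π(0.0966⁴ − 0.0779⁴)/32 = 4.934×10^-6 m⁴.
θ = T·L/(G·J) = 822.2 × 1.14 / (79.4×10⁹ × 4.934×10^-6) = 2.393×10^-3 rad.

0.137°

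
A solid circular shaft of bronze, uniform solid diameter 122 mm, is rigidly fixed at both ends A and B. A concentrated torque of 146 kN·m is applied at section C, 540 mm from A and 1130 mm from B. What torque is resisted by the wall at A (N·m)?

98800 N·m

With uniform GJ and both ends fixed, compatibility θ_AC = θ_CB gives T_A·a = T_B·b, together with T_A + T_B = T₀.
T_A = T₀·b/(a+b) = 146000·1130/1670 = 98790 N·m; T_B = 47210 N·m.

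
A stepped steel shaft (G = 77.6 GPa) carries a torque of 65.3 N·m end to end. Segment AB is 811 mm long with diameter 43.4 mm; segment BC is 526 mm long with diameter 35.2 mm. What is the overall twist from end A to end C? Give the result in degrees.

J_AB = π(0.0434)⁴/32 = 3.48×10^-7 m⁴; J_BC = π(0.0352)⁴/32 = 1.51×10^-7 m⁴.
θ = (T/G)·Σ L_i/J_i = (65.30/77.6×10⁹)·(0.811/3.48×10^-7 + 0.526/1.51×10^-7) = 4.896×10^-3 rad.

0.281°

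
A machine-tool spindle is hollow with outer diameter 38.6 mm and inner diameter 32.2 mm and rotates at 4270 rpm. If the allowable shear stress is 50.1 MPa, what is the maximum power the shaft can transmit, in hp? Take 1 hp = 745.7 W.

175 hp

J = π(d_o⁴ − d_i⁴)/32 = π(0.0386⁴ − 0.0322⁴)/32 = 1.124×10^-7 m⁴.
T_max = τ_allow·J/r = 5.01×10^7 × 1.124×10^-7 / 0.0193 = 291.8 N·m.
ω = 2π·4270/60 = 447.2 rad/s, so P_max = T_max·ω = 1.305×10^5 W.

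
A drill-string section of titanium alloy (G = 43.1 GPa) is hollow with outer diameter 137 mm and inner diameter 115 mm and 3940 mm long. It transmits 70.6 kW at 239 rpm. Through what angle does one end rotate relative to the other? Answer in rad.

0.0148 rad

ω = 2π·239/60 = 25.03 rad/s, so T = P/ω = 70.6×10³ / 25.03 = 2821 N·m.
J = π(d_o⁴ − d_i⁴)/32 = π(0.137⁴ − 0.115⁴)/32 = 1.741×10^-5 m⁴.
θ = T·L/(G·J) = 2821 × 3.94 / (43.1×10⁹ × 1.741×10^-5) = 0.01481 rad.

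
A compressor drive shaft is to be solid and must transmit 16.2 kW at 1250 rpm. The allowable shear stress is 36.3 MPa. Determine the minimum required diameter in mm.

25.9 mm

ω = 2π·1250/60 = 130.9 rad/s, so T = P/ω = 16.2×10³ / 130.9 = 123.8 N·m.
For a solid shaft τ_max = 16T/(πd³), so d = (16T/(π τ_allow))^(1/3) = (16·123.8/(π·3.63×10^7))^(1/3) = 0.02589 m.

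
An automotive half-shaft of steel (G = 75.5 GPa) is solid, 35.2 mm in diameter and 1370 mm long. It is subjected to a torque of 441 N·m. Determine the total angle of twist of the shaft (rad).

J = πd⁴/32 = π(0.0352)⁴/32 = 1.507×10^-7 m⁴.
θ = T·L/(G·J) = 441.0 × 1.37 / (75.5×10⁹ × 1.507×10^-7) = 0.05309 rad.

0.0531 rad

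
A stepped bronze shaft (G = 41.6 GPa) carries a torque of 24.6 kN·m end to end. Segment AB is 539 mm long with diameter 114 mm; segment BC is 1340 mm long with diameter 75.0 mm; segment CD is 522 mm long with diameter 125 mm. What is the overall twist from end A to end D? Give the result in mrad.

287 mrad

J_AB = π(0.114)⁴/32 = 1.66×10^-5 m⁴; J_BC = π(0.0750)⁴/32 = 3.11×10^-6 m⁴; J_CD = π(0.125)⁴/32 = 2.40×10^-5 m⁴.
θ = (T/G)·Σ L_i/J_i = (24600/41.6×10⁹)·(0.539/1.66×10^-5 + 1.34/3.11×10^-6 + 0.522/2.40×10^-5) = 0.2872 rad.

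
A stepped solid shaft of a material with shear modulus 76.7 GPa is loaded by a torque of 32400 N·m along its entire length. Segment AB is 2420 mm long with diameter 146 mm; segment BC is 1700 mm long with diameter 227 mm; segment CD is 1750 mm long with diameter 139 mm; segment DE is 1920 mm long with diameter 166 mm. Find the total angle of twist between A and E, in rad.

J_AB = π(0.146)⁴/32 = 4.46×10^-5 m⁴; J_BC = π(0.227)⁴/32 = 2.61×10^-4 m⁴; J_CD = π(0.139)⁴/32 = 3.66×10^-5 m⁴; J_DE = π(0.166)⁴/32 = 7.45×10^-5 m⁴.
θ = (T/G)·Σ L_i/J_i = (32400/76.7×10⁹)·(2.42/4.46×10^-5 + 1.70/2.61×10^-4 + 1.75/3.66×10^-5 + 1.92/7.45×10^-5) = 0.05672 rad.

0.0567 rad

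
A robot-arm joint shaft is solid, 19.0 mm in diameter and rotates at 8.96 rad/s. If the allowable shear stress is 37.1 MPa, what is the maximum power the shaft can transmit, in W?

448 W

J = πd⁴/32 = π(0.0190)⁴/32 = 1.279×10^-8 m⁴.
T_max = τ_allow·J/r = 3.71×10^7 × 1.279×10^-8 / 0.00950 = 49.96 N·m.
ω = 8.96 rad/s, so P_max = T_max·ω = 447.7 W.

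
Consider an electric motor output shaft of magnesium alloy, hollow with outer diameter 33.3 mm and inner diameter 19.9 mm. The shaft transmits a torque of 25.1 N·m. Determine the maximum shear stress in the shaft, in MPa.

J = π(d_o⁴ − d_i⁴)/32 = π(0.0333⁴ − 0.0199⁴)/32 = 1.053×10^-7 m⁴.
τ_max = T·r/J = 25.10 × 0.0166 / 1.053×10^-7 = 3.968×10^6 Pa.

3.97 MPa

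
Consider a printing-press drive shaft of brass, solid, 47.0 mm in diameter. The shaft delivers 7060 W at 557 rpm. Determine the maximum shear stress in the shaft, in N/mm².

ω = 2π·557/60 = 58.33 rad/s, so T = P/ω = 7060 / 58.33 = 121.0 N·m.
J = πd⁴/32 = π(0.0470)⁴/32 = 4.791×10^-7 m⁴.
τ_max = T·r/J = 121.0 × 0.0235 / 4.791×10^-7 = 5.937×10^6 Pa.

5.94 N/mm²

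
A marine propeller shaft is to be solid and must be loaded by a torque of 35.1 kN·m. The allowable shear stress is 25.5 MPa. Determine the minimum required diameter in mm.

191 mm

For a solid shaft τ_max = 16T/(πd³), so d = (16T/(π τ_allow))^(1/3) = (16·35100/(π·2.55×10^7))^(1/3) = 0.1914 m.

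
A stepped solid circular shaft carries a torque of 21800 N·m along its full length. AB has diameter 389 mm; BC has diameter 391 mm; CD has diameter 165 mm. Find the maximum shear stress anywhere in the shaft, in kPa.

Under the same torque, τ_max = 16T/(πd³) is largest where d is smallest — segment CD (d = 165 mm).
τ_max = 16·21800/(π·(0.165)³) = 2.472×10^7 Pa.

24700 kPa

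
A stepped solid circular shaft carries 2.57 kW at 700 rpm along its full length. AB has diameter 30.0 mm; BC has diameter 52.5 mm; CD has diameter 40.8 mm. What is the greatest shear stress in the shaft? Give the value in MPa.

6.61 MPa

ω = 2π·700/60 = 73.30 rad/s, so T = P/ω = 2.57×10³ / 73.30 = 35.06 N·m.
Under the same torque, τ_max = 16T/(πd³) is largest where d is smallest — segment AB (d = 30.0 mm).
τ_max = 16·35.06/(π·(0.0300)³) = 6.613×10^6 Pa.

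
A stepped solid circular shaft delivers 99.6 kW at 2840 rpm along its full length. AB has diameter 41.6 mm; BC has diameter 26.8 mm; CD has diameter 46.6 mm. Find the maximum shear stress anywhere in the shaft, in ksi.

ω = 2π·2840/60 = 297.4 rad/s, so T = P/ω = 99.6×10³ / 297.4 = 334.9 N·m.
Under the same torque, τ_max = 16T/(πd³) is largest where d is smallest — segment BC (d = 26.8 mm).
τ_max = 16·334.9/(π·(0.0268)³) = 8.861×10^7 Pa.

12.9 ksi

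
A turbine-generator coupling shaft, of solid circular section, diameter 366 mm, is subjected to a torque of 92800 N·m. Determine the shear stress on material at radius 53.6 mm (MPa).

2.82 MPa

J = πd⁴/32 = π(0.366)⁴/32 = 1.762×10^-3 m⁴.
Shear stress varies linearly with radius: τ = T·r/J = 92800 × 0.0536 / 1.762×10^-3 = 2.824×10^6 Pa.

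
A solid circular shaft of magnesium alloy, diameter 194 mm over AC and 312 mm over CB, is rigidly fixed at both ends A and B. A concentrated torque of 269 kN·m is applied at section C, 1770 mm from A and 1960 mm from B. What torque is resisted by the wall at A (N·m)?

38200 N·m

Compatibility: T_A·a/J_AC = T_B·b/J_CB with T_A + T_B = T₀.
J_AC = 1.39×10^-4 m⁴, J_CB = 9.30×10^-4 m⁴, so T_A = T₀·(J_AC/a)/((J_AC/a)+(J_CB/b)) = 38200 N·m, T_B = 230800 N·m.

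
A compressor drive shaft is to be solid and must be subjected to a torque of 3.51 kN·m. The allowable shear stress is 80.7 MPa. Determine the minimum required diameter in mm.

60.5 mm

For a solid shaft τ_max = 16T/(πd³), so d = (16T/(π τ_allow))^(1/3) = (16·3510/(π·8.07×10^7))^(1/3) = 0.06051 m.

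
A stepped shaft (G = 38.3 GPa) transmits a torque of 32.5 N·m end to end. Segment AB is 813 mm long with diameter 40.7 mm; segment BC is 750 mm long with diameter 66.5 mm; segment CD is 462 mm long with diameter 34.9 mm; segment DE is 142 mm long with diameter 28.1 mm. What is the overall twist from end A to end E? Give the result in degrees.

0.433°

J_AB = π(0.0407)⁴/32 = 2.69×10^-7 m⁴; J_BC = π(0.0665)⁴/32 = 1.92×10^-6 m⁴; J_CD = π(0.0349)⁴/32 = 1.46×10^-7 m⁴; J_DE = π(0.0281)⁴/32 = 6.12×10^-8 m⁴.
θ = (T/G)·Σ L_i/J_i = (32.50/38.3×10⁹)·(0.813/2.69×10^-7 + 0.750/1.92×10^-6 + 0.462/1.46×10^-7 + 0.142/6.12×10^-8) = 7.553×10^-3 rad.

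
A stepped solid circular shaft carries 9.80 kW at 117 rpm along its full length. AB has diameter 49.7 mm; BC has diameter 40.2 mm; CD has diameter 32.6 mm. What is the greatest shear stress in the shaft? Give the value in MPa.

118 MPa

ω = 2π·117/60 = 12.25 rad/s, so T = P/ω = 9.80×10³ / 12.25 = 799.9 N·m.
Under the same torque, τ_max = 16T/(πd³) is largest where d is smallest — segment CD (d = 32.6 mm).
τ_max = 16·799.9/(π·(0.0326)³) = 1.176×10^8 Pa.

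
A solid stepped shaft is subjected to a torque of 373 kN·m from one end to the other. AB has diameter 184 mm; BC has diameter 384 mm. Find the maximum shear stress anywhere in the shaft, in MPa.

305 MPa

Under the same torque, τ_max = 16T/(πd³) is largest where d is smallest — segment AB (d = 184 mm).
τ_max = 16·373000/(π·(0.184)³) = 3.049×10^8 Pa.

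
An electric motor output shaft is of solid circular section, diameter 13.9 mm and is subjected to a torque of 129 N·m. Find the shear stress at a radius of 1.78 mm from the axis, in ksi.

J = πd⁴/32 = π(0.0139)⁴/32 = 3.665×10^-9 m⁴.
Shear stress varies linearly with radius: τ = T·r/J = 129.0 × 0.00178 / 3.665×10^-9 = 6.265×10^7 Pa.

9.09 ksi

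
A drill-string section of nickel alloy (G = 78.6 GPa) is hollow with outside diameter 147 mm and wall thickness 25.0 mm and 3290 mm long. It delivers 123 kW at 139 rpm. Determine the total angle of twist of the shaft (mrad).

9.52 mrad

ω = 2π·139/60 = 14.56 rad/s, so T = P/ω = 123×10³ / 14.56 = 8450 N·m.
J = π(d_o⁴ − d_i⁴)/32 = π(0.147⁴ − 0.0970⁴)/32 = 3.715×10^-5 m⁴.
θ = T·L/(G·J) = 8450 × 3.29 / (78.6×10⁹ × 3.715×10^-5) = 9.521×10^-3 rad.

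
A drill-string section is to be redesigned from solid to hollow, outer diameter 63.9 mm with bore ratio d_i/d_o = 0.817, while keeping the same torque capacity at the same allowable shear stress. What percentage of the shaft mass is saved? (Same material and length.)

50.7 %

Equal τ_max and T ⇒ the solid shaft needs d_s³ = d_o³(1−k⁴), so d_s = 63.9·(1−0.817⁴)^(1/3) = 52.50 mm.
Area ratio A_h/A_s = d_o²(1−k²)/d_s² = (1−k²)/(1−k⁴)^(2/3) = 0.4927.
Mass saving = 1 − 0.4927 = 50.7 %.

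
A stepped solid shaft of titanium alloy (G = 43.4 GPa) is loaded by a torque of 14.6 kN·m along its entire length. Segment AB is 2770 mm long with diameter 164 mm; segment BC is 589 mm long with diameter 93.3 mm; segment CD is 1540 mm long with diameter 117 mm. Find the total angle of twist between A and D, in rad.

J_AB = π(0.164)⁴/32 = 7.10×10^-5 m⁴; J_BC = π(0.0933)⁴/32 = 7.44×10^-6 m⁴; J_CD = π(0.117)⁴/32 = 1.84×10^-5 m⁴.
θ = (T/G)·Σ L_i/J_i = (14600/43.4×10⁹)·(2.77/7.10×10^-5 + 0.589/7.44×10^-6 + 1.54/1.84×10^-5) = 0.06792 rad.

0.0679 rad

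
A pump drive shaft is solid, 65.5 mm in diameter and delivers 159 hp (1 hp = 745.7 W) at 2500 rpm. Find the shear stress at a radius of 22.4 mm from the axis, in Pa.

ω = 2π·2500/60 = 261.8 rad/s, so T = P/ω = 159×745.7 / 261.8 = 452.9 N·m.
J = πd⁴/32 = π(0.0655)⁴/32 = 1.807×10^-6 m⁴.
Shear stress varies linearly with radius: τ = T·r/J = 452.9 × 0.0224 / 1.807×10^-6 = 5.614×10^6 Pa.

5.61e6 Pa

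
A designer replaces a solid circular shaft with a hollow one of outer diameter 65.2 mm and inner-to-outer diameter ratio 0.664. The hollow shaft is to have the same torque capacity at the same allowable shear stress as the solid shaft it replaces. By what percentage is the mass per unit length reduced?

Equal τ_max and T ⇒ the solid shaft needs d_s³ = d_o³(1−k⁴), so d_s = 65.2·(1−0.664⁴)^(1/3) = 60.67 mm.
Area ratio A_h/A_s = d_o²(1−k²)/d_s² = (1−k²)/(1−k⁴)^(2/3) = 0.6458.
Mass saving = 1 − 0.6458 = 35.4 %.

35.4 %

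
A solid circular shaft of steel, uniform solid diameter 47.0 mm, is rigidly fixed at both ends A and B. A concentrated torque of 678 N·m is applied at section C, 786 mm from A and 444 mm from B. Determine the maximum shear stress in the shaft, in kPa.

21300 kPa

With uniform GJ and both ends fixed, compatibility θ_AC = θ_CB gives T_A·a = T_B·b, together with T_A + T_B = T₀.
T_A = T₀·b/(a+b) = 678.0·444/1230 = 244.7 N·m; T_B = 433.3 N·m.
τ in each portion: τ_AC = 1.20×10^7 Pa, τ_CB = 2.13×10^7 Pa; maximum is in CB.
τ_max = T_CB·r/J = 433.3·0.0235/4.79×10^-7 = 2.125×10^7 Pa.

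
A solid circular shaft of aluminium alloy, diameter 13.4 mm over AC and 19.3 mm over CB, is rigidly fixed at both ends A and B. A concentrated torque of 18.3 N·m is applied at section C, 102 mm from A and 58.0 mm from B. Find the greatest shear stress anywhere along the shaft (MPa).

11.5 MPa

Compatibility: T_A·a/J_AC = T_B·b/J_CB with T_A + T_B = T₀.
J_AC = 3.17×10^-9 m⁴, J_CB = 1.36×10^-8 m⁴, so T_A = T₀·(J_AC/a)/((J_AC/a)+(J_CB/b)) = 2.136 N·m, T_B = 16.16 N·m.
τ in each portion: τ_AC = 4.52×10^6 Pa, τ_CB = 1.15×10^7 Pa; maximum is in CB.
τ_max = T_CB·r/J = 16.16·0.00965/1.36×10^-8 = 1.145×10^7 Pa.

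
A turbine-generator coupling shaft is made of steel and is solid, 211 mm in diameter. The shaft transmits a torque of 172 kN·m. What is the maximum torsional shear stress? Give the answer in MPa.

93.3 MPa

J = πd⁴/32 = π(0.211)⁴/32 = 1.946×10^-4 m⁴.
τ_max = T·r/J = 172000 × 0.105 / 1.946×10^-4 = 9.325×10^7 Pa.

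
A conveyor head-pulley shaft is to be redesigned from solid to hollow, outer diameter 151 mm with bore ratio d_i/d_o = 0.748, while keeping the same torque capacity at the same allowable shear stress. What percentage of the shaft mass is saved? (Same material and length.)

43.4 %

Equal τ_max and T ⇒ the solid shaft needs d_s³ = d_o³(1−k⁴), so d_s = 151·(1−0.748⁴)^(1/3) = 133.2 mm.
Area ratio A_h/A_s = d_o²(1−k²)/d_s² = (1−k²)/(1−k⁴)^(2/3) = 0.5658.
Mass saving = 1 − 0.5658 = 43.4 %.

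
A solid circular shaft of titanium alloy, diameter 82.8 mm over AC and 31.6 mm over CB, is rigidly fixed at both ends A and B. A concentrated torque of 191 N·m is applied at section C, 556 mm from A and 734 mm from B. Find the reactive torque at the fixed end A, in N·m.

188 N·m

Compatibility: T_A·a/J_AC = T_B·b/J_CB with T_A + T_B = T₀.
J_AC = 4.61×10^-6 m⁴, J_CB = 9.79×10^-8 m⁴, so T_A = T₀·(J_AC/a)/((J_AC/a)+(J_CB/b)) = 188.0 N·m, T_B = 3.021 N·m.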